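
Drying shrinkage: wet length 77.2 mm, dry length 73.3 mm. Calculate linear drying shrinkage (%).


DS = (77.2 - 73.3) / 77.2 * 100 = 5.05%

5.05


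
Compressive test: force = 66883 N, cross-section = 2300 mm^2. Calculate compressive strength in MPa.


CS = 66883 / 2300 = 29.1 MPa

29.1


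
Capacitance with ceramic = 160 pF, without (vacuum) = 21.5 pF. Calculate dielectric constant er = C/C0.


er = 160 / 21.5 = 7.44

7.44


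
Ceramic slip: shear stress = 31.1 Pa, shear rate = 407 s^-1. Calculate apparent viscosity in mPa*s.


eta = tau/gamma * 1000 = 31.1/407 * 1000 = 76.4 mPa*s

76.4


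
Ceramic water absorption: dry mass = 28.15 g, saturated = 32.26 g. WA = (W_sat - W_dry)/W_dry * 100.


WA = (32.26 - 28.15) / 28.15 * 100 = 14.6%

14.6


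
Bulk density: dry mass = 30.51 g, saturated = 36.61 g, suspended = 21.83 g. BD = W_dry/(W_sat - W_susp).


BD = 30.51 / (36.61 - 21.83) = 30.51 / 14.78 = 2.064 g/cm^3

2.064


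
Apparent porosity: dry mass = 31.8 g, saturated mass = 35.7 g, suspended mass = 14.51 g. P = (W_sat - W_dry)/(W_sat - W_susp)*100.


P = (35.7 - 31.8) / (35.7 - 14.51) * 100 = 3.9 / 21.19 * 100 = 18.4%

18.4


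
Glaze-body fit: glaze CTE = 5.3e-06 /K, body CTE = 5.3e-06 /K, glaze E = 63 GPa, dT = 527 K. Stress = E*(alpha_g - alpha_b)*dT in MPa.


Stress = 63*1000*(5.3e-06 - 5.3e-06)*527 = 0.0 MPa

0.0


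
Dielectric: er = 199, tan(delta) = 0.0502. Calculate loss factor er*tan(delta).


Loss = 199 * 0.0502 = 9.99

9.99


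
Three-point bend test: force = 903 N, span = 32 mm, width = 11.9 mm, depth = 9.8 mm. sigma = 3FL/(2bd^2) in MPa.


sigma = 3*903*32/(2*11.9*9.8^2) = 37.9 MPa

37.9


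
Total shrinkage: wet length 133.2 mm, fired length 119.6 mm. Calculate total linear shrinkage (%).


TS = (133.2 - 119.6) / 133.2 * 100 = 10.21%

10.21


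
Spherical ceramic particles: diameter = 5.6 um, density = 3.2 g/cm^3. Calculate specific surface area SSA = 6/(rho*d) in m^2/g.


SSA = 6 / (3.2 * 5.6) = 0.335 m^2/g

0.335


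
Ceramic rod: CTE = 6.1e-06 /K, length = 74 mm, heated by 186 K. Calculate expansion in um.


dL = 6.1e-06 * 74 * 186 * 1000 = 83.96 um

83.96


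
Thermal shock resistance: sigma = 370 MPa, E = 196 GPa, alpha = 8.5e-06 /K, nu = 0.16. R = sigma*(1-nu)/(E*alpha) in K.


R = 370*(1-0.16)/(196*1000*8.5e-06) = 187 K

187


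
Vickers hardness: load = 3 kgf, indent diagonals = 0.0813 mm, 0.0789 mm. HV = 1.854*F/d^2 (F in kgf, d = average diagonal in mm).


d_avg = (0.0813+0.0789)/2 = 0.0801 mm
HV = 1.854*3/0.0801^2 = 867

867


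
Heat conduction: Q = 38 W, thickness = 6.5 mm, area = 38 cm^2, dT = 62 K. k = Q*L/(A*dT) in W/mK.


k = 38*6.5/1000/(38/10000*62) = 1.05 W/mK

1.05


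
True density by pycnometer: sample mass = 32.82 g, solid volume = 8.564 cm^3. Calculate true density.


TD = 32.82 / 8.564 = 3.832 g/cm^3

3.832


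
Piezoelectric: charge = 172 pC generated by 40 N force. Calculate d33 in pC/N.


d33 = 172 / 40 = 4.3 pC/N

4.3


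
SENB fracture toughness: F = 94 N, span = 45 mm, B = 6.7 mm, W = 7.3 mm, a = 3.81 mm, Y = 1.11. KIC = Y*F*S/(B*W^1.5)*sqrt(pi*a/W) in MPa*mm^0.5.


KIC = 1.11*94*45/(6.7*7.3^1.5)*sqrt(pi*3.81/7.3) = 45.5

45.5


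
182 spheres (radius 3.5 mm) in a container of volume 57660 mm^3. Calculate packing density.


V_sphere = 4/3*pi*3.5^3 = 179.5944 mm^3
Total V = 182*179.5944 = 32686.1808 mm^3
PD = 32686.1808 / 57660 = 0.567

0.567


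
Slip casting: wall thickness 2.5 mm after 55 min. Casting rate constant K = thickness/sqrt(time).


K = 2.5 / sqrt(55) = 2.5 / 7.4162 = 0.337 mm/min^0.5

0.337


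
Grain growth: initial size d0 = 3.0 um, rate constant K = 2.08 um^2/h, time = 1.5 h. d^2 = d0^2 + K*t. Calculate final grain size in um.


d^2 = 3.0^2 + 2.08*1.5 = 12.12
d = sqrt(12.12) = 3.48 um

3.48


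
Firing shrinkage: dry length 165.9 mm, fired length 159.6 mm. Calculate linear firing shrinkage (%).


FS = (165.9 - 159.6) / 165.9 * 100 = 3.8%

3.8


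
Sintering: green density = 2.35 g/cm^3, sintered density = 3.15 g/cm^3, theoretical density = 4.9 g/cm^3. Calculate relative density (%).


Relative = 3.15 / 4.9 * 100 = 64.3%

64.3


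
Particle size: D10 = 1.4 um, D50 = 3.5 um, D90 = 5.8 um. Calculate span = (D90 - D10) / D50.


Span = (5.8 - 1.4) / 3.5 = 4.4 / 3.5 = 1.257

1.257


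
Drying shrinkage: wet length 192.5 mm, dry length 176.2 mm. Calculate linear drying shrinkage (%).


DS = (192.5 - 176.2) / 192.5 * 100 = 8.47%

8.47


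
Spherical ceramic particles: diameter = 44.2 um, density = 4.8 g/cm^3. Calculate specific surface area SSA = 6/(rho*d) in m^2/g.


SSA = 6 / (4.8 * 44.2) = 0.028 m^2/g

0.028


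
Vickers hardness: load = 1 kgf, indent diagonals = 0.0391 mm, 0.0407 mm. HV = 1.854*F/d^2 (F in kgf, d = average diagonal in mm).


d_avg = (0.0391+0.0407)/2 = 0.0399 mm
HV = 1.854*1/0.0399^2 = 1165

1165


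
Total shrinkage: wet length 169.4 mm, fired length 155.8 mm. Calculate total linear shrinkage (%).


TS = (169.4 - 155.8) / 169.4 * 100 = 8.03%

8.03


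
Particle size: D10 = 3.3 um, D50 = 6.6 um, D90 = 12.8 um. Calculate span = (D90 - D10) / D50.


Span = (12.8 - 3.3) / 6.6 = 9.5 / 6.6 = 1.439

1.439


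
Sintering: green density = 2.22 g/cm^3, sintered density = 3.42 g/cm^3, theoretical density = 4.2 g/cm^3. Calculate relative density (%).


Relative = 3.42 / 4.2 * 100 = 81.4%

81.4


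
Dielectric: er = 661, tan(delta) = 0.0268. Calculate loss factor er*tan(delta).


Loss = 661 * 0.0268 = 17.715

17.715


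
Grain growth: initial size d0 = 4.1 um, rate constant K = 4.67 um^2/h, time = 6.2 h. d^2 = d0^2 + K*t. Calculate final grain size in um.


d^2 = 4.1^2 + 4.67*6.2 = 45.764
d = sqrt(45.764) = 6.76 um

6.76


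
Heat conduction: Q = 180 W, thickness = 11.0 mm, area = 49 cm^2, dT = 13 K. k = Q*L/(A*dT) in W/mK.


k = 180*11.0/1000/(49/10000*13) = 31.08 W/mK

31.08


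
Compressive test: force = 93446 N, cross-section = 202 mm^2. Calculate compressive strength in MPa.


CS = 93446 / 202 = 462.6 MPa

462.6


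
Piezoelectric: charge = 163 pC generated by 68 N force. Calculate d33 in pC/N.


d33 = 163 / 68 = 2.4 pC/N

2.4


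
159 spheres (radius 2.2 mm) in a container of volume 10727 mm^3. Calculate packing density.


V_sphere = 4/3*pi*2.2^3 = 44.6022 mm^3
Total V = 159*44.6022 = 7091.7498 mm^3
PD = 7091.7498 / 10727 = 0.661

0.661


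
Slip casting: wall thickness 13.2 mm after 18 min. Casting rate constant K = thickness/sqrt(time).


K = 13.2 / sqrt(18) = 13.2 / 4.2426 = 3.111 mm/min^0.5

3.111


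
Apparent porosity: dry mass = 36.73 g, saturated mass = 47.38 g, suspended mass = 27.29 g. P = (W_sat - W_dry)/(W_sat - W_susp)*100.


P = (47.38 - 36.73) / (47.38 - 27.29) * 100 = 10.65 / 20.09 * 100 = 53.0%

53.0


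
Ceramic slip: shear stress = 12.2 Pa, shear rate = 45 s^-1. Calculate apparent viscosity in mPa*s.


eta = tau/gamma * 1000 = 12.2/45 * 1000 = 271.1 mPa*s

271.1


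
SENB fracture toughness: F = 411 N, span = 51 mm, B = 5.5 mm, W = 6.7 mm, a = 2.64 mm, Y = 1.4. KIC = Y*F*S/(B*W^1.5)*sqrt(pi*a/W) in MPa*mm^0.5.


KIC = 1.4*411*51/(5.5*6.7^1.5)*sqrt(pi*2.64/6.7) = 342.3

342.3


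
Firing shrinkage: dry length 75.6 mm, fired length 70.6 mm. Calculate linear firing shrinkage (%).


FS = (75.6 - 70.6) / 75.6 * 100 = 6.61%

6.61


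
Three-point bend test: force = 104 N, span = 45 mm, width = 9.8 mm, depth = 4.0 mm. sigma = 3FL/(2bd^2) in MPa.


sigma = 3*104*45/(2*9.8*4.0^2) = 44.8 MPa

44.8


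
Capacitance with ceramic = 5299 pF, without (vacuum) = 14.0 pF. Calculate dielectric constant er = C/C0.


er = 5299 / 14.0 = 378.5

378.5


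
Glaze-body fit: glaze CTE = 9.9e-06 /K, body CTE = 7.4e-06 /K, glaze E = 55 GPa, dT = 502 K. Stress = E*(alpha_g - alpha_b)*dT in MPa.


Stress = 55*1000*(9.9e-06 - 7.4e-06)*502 = 69.0 MPa

69.0


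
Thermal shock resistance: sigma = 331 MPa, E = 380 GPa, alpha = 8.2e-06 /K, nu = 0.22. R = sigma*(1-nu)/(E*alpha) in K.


R = 331*(1-0.22)/(380*1000*8.2e-06) = 83 K

83


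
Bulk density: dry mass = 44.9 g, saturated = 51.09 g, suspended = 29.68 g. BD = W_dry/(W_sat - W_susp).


BD = 44.9 / (51.09 - 29.68) = 44.9 / 21.41 = 2.097 g/cm^3

2.097


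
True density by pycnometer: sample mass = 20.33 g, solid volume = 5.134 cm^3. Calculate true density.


TD = 20.33 / 5.134 = 3.96 g/cm^3

3.96


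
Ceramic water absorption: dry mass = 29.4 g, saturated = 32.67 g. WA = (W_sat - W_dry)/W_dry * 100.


WA = (32.67 - 29.4) / 29.4 * 100 = 11.12%

11.12


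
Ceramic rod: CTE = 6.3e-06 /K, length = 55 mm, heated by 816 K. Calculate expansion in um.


dL = 6.3e-06 * 55 * 816 * 1000 = 282.744 um

282.744


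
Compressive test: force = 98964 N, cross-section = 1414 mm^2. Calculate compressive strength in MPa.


CS = 98964 / 1414 = 70.0 MPa

70.0


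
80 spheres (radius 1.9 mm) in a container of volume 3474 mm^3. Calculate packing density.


V_sphere = 4/3*pi*1.9^3 = 28.7309 mm^3
Total V = 80*28.7309 = 2298.472 mm^3
PD = 2298.472 / 3474 = 0.662

0.662


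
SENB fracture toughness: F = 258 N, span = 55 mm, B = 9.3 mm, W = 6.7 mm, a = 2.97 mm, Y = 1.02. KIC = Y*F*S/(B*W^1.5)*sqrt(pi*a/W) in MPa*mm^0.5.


KIC = 1.02*258*55/(9.3*6.7^1.5)*sqrt(pi*2.97/6.7) = 105.9

105.9


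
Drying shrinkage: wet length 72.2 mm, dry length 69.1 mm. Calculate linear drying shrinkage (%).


DS = (72.2 - 69.1) / 72.2 * 100 = 4.29%

4.29


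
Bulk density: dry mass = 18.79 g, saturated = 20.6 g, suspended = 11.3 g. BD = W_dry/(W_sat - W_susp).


BD = 18.79 / (20.6 - 11.3) = 18.79 / 9.3 = 2.02 g/cm^3

2.02


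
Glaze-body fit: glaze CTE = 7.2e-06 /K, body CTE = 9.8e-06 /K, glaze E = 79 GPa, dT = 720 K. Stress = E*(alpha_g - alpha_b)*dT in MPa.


Stress = 79*1000*(7.2e-06 - 9.8e-06)*720 = -147.9 MPa

-147.9


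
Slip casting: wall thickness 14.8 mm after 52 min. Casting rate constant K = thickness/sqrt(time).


K = 14.8 / sqrt(52) = 14.8 / 7.2111 = 2.052 mm/min^0.5

2.052


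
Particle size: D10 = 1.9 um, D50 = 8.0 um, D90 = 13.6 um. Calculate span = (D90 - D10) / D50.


Span = (13.6 - 1.9) / 8.0 = 11.7 / 8.0 = 1.463

1.463


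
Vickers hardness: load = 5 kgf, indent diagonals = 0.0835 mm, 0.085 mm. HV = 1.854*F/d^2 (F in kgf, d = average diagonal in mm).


d_avg = (0.0835+0.085)/2 = 0.08425 mm
HV = 1.854*5/0.08425^2 = 1306

1306


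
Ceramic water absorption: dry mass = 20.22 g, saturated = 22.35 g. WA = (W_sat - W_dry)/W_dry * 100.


WA = (22.35 - 20.22) / 20.22 * 100 = 10.53%

10.53


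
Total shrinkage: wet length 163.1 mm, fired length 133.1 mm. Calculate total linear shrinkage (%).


TS = (163.1 - 133.1) / 163.1 * 100 = 18.39%

18.39


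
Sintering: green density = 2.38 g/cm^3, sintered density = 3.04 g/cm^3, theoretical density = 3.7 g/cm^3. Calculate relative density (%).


Relative = 3.04 / 3.7 * 100 = 82.2%

82.2


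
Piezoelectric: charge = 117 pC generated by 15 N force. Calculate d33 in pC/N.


d33 = 117 / 15 = 7.8 pC/N

7.8


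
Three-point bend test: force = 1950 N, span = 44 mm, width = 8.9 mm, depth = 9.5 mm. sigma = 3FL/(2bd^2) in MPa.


sigma = 3*1950*44/(2*8.9*9.5^2) = 160.2 MPa

160.2


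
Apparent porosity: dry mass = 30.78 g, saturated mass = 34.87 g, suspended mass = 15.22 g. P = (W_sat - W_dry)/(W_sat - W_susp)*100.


P = (34.87 - 30.78) / (34.87 - 15.22) * 100 = 4.09 / 19.65 * 100 = 20.8%

20.8


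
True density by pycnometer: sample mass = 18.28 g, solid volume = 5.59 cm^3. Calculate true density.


TD = 18.28 / 5.59 = 3.27 g/cm^3

3.27


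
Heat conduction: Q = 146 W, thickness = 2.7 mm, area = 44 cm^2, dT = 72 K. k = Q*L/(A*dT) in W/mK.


k = 146*2.7/1000/(44/10000*72) = 1.24 W/mK

1.24


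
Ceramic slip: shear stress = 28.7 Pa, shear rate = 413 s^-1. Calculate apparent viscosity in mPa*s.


eta = tau/gamma * 1000 = 28.7/413 * 1000 = 69.5 mPa*s

69.5


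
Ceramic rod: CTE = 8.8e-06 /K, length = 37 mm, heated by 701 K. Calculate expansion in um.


dL = 8.8e-06 * 37 * 701 * 1000 = 228.246 um

228.246


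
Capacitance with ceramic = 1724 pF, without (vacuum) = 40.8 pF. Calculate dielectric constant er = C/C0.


er = 1724 / 40.8 = 42.25

42.25


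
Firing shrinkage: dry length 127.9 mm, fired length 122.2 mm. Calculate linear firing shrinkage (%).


FS = (127.9 - 122.2) / 127.9 * 100 = 4.46%

4.46


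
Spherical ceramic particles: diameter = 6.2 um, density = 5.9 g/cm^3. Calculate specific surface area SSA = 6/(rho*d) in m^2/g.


SSA = 6 / (5.9 * 6.2) = 0.164 m^2/g

0.164


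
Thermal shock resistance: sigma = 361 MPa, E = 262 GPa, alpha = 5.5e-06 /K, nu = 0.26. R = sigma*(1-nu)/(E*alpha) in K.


R = 361*(1-0.26)/(262*1000*5.5e-06) = 185 K

185


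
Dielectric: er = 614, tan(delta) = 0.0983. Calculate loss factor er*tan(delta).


Loss = 614 * 0.0983 = 60.356

60.356


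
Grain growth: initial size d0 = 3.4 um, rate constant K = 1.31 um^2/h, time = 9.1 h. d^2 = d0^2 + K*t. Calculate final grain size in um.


d^2 = 3.4^2 + 1.31*9.1 = 23.481
d = sqrt(23.481) = 4.85 um

4.85


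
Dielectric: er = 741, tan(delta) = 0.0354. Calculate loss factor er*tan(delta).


Loss = 741 * 0.0354 = 26.231

26.231


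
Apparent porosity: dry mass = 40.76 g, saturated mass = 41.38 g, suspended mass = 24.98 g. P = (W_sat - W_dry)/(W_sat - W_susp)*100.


P = (41.38 - 40.76) / (41.38 - 24.98) * 100 = 0.62 / 16.4 * 100 = 3.8%

3.8


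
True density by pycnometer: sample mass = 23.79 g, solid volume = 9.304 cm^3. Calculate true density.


TD = 23.79 / 9.304 = 2.557 g/cm^3

2.557


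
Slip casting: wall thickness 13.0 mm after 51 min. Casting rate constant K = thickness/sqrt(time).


K = 13.0 / sqrt(51) = 13.0 / 7.1414 = 1.82 mm/min^0.5

1.82


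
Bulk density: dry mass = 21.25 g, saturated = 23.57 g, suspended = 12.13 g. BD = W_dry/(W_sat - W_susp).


BD = 21.25 / (23.57 - 12.13) = 21.25 / 11.44 = 1.858 g/cm^3

1.858


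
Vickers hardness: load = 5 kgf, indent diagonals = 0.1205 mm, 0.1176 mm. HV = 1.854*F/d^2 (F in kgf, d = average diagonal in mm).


d_avg = (0.1205+0.1176)/2 = 0.11905 mm
HV = 1.854*5/0.11905^2 = 654

654


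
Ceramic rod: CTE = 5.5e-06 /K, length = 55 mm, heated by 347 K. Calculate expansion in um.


dL = 5.5e-06 * 55 * 347 * 1000 = 104.968 um

104.968


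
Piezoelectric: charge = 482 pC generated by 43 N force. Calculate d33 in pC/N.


d33 = 482 / 43 = 11.2 pC/N

11.2


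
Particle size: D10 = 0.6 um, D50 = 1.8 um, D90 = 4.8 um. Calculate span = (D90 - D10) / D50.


Span = (4.8 - 0.6) / 1.8 = 4.2 / 1.8 = 2.333

2.333


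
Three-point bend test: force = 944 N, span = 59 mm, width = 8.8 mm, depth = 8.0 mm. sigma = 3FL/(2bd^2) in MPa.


sigma = 3*944*59/(2*8.8*8.0^2) = 148.3 MPa

148.3


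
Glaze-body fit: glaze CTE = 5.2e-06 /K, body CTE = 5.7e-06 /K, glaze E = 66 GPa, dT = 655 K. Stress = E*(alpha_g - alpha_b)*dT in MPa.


Stress = 66*1000*(5.2e-06 - 5.7e-06)*655 = -21.6 MPa

-21.6


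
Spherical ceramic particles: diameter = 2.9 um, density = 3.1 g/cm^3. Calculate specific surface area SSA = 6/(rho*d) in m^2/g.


SSA = 6 / (3.1 * 2.9) = 0.667 m^2/g

0.667


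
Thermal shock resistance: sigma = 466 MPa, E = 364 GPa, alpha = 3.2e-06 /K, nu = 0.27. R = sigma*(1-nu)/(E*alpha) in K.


R = 466*(1-0.27)/(364*1000*3.2e-06) = 292 K

292


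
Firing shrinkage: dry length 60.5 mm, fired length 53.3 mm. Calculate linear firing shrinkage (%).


FS = (60.5 - 53.3) / 60.5 * 100 = 11.9%

11.9


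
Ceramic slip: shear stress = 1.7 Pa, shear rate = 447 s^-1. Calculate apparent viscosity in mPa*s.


eta = tau/gamma * 1000 = 1.7/447 * 1000 = 3.8 mPa*s

3.8


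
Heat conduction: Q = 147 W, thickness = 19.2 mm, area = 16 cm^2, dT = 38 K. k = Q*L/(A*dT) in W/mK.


k = 147*19.2/1000/(16/10000*38) = 46.42 W/mK

46.42


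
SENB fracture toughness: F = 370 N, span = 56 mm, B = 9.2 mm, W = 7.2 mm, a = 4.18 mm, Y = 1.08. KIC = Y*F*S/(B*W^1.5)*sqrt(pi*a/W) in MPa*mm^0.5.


KIC = 1.08*370*56/(9.2*7.2^1.5)*sqrt(pi*4.18/7.2) = 170.03

170.03


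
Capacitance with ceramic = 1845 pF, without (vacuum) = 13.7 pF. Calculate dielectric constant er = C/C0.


er = 1845 / 13.7 = 134.67

134.67


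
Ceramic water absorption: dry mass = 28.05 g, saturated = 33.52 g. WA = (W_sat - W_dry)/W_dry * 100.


WA = (33.52 - 28.05) / 28.05 * 100 = 19.5%

19.5


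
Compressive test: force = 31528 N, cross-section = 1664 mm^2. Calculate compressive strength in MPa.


CS = 31528 / 1664 = 18.9 MPa

18.9


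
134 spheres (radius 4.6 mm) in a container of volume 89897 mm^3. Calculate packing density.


V_sphere = 4/3*pi*4.6^3 = 407.7201 mm^3
Total V = 134*407.7201 = 54634.4934 mm^3
PD = 54634.4934 / 89897 = 0.608

0.608


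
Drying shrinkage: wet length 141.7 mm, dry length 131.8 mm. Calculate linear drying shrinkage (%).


DS = (141.7 - 131.8) / 141.7 * 100 = 6.99%

6.99


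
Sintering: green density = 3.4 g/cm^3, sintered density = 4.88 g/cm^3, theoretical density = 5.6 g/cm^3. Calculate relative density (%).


Relative = 4.88 / 5.6 * 100 = 87.1%

87.1


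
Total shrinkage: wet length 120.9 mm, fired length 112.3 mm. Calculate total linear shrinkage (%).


TS = (120.9 - 112.3) / 120.9 * 100 = 7.11%

7.11


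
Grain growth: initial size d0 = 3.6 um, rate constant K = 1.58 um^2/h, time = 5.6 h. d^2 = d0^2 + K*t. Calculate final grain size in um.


d^2 = 3.6^2 + 1.58*5.6 = 21.808
d = sqrt(21.808) = 4.67 um

4.67


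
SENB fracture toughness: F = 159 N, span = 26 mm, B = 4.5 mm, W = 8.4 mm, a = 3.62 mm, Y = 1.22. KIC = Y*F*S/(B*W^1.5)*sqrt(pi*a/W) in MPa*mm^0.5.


KIC = 1.22*159*26/(4.5*8.4^1.5)*sqrt(pi*3.62/8.4) = 53.57

53.57


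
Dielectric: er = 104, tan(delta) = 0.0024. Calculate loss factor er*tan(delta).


Loss = 104 * 0.0024 = 0.25

0.25


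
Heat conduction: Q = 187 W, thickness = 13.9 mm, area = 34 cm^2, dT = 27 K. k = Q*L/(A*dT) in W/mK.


k = 187*13.9/1000/(34/10000*27) = 28.31 W/mK

28.31


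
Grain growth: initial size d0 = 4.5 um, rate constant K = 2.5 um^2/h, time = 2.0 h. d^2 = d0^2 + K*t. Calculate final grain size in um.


d^2 = 4.5^2 + 2.5*2.0 = 25.25
d = sqrt(25.25) = 5.02 um

5.02


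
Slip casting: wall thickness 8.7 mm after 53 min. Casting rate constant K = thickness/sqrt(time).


K = 8.7 / sqrt(53) = 8.7 / 7.2801 = 1.195 mm/min^0.5

1.195


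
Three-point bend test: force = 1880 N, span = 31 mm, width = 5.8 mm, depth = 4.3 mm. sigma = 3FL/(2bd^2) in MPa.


sigma = 3*1880*31/(2*5.8*4.3^2) = 815.2 MPa

815.2


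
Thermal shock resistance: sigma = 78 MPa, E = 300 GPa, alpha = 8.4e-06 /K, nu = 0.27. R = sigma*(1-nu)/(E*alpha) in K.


R = 78*(1-0.27)/(300*1000*8.4e-06) = 23 K

23


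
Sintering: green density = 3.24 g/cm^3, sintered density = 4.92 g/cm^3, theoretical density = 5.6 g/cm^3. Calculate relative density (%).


Relative = 4.92 / 5.6 * 100 = 87.9%

87.9


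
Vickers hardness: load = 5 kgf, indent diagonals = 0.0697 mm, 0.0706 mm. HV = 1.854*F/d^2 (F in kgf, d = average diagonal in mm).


d_avg = (0.0697+0.0706)/2 = 0.07015 mm
HV = 1.854*5/0.07015^2 = 1884

1884


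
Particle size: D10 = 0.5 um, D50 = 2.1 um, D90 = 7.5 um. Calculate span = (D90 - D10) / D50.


Span = (7.5 - 0.5) / 2.1 = 7.0 / 2.1 = 3.333

3.333


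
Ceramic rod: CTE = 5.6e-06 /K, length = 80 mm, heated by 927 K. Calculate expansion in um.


dL = 5.6e-06 * 80 * 927 * 1000 = 415.296 um

415.296


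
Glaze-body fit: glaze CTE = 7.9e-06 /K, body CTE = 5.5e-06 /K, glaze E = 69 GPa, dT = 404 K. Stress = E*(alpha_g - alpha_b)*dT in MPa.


Stress = 69*1000*(7.9e-06 - 5.5e-06)*404 = 66.9 MPa

66.9


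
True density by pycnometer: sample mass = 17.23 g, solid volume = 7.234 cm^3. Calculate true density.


TD = 17.23 / 7.234 = 2.382 g/cm^3

2.382


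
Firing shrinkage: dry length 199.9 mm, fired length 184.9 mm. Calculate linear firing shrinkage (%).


FS = (199.9 - 184.9) / 199.9 * 100 = 7.5%

7.5


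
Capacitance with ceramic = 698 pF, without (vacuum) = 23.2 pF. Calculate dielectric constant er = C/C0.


er = 698 / 23.2 = 30.09

30.09


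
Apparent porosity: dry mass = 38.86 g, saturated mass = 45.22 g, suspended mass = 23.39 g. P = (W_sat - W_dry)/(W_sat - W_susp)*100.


P = (45.22 - 38.86) / (45.22 - 23.39) * 100 = 6.36 / 21.83 * 100 = 29.1%

29.1


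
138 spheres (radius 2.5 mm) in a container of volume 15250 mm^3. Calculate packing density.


V_sphere = 4/3*pi*2.5^3 = 65.4498 mm^3
Total V = 138*65.4498 = 9032.0724 mm^3
PD = 9032.0724 / 15250 = 0.592

0.592


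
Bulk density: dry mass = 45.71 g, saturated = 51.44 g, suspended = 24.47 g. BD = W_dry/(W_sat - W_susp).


BD = 45.71 / (51.44 - 24.47) = 45.71 / 26.97 = 1.695 g/cm^3

1.695


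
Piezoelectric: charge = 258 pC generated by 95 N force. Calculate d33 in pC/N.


d33 = 258 / 95 = 2.7 pC/N

2.7


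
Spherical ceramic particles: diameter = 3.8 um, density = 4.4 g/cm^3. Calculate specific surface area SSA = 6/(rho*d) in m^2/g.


SSA = 6 / (4.4 * 3.8) = 0.359 m^2/g

0.359


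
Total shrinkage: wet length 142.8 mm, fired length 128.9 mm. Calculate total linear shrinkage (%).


TS = (142.8 - 128.9) / 142.8 * 100 = 9.73%

9.73


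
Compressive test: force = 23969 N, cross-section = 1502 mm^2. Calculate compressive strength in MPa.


CS = 23969 / 1502 = 16.0 MPa

16.0


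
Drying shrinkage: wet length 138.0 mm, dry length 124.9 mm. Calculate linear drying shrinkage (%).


DS = (138.0 - 124.9) / 138.0 * 100 = 9.49%

9.49


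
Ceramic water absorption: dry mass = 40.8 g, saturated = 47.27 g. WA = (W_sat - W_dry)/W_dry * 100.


WA = (47.27 - 40.8) / 40.8 * 100 = 15.86%

15.86


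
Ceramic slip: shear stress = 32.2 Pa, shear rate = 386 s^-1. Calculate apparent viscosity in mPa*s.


eta = tau/gamma * 1000 = 32.2/386 * 1000 = 83.4 mPa*s

83.4


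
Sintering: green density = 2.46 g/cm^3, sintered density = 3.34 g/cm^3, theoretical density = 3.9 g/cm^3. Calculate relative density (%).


Relative = 3.34 / 3.9 * 100 = 85.6%

85.6


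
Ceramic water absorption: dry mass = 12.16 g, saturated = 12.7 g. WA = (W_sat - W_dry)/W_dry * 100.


WA = (12.7 - 12.16) / 12.16 * 100 = 4.44%

4.44


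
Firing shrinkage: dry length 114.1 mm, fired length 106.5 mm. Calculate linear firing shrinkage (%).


FS = (114.1 - 106.5) / 114.1 * 100 = 6.66%

6.66


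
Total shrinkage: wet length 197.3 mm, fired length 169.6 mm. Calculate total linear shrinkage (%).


TS = (197.3 - 169.6) / 197.3 * 100 = 14.04%

14.04


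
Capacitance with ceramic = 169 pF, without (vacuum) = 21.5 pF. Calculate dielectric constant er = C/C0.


er = 169 / 21.5 = 7.86

7.86


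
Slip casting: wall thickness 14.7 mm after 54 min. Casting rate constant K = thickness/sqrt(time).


K = 14.7 / sqrt(54) = 14.7 / 7.3485 = 2.0 mm/min^0.5

2.0


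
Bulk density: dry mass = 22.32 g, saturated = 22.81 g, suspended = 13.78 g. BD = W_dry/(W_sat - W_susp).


BD = 22.32 / (22.81 - 13.78) = 22.32 / 9.03 = 2.472 g/cm^3

2.472


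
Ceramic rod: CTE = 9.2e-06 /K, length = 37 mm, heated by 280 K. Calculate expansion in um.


dL = 9.2e-06 * 37 * 280 * 1000 = 95.312 um

95.312


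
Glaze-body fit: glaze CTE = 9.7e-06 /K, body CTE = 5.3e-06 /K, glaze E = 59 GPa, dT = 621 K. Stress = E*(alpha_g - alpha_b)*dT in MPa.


Stress = 59*1000*(9.7e-06 - 5.3e-06)*621 = 161.2 MPa

161.2


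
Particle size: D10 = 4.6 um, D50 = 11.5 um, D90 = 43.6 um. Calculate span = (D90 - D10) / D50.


Span = (43.6 - 4.6) / 11.5 = 39.0 / 11.5 = 3.391

3.391


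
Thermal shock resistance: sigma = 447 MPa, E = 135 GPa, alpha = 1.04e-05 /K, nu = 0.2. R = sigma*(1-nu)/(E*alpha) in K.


R = 447*(1-0.2)/(135*1000*1.04e-05) = 255 K

255


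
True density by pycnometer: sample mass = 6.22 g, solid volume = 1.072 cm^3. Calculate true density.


TD = 6.22 / 1.072 = 5.802 g/cm^3

5.802


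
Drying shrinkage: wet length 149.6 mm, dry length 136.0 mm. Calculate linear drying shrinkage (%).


DS = (149.6 - 136.0) / 149.6 * 100 = 9.09%

9.09


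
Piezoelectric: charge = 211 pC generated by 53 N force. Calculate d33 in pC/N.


d33 = 211 / 53 = 4.0 pC/N

4.0


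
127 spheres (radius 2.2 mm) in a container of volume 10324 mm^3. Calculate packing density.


V_sphere = 4/3*pi*2.2^3 = 44.6022 mm^3
Total V = 127*44.6022 = 5664.4794 mm^3
PD = 5664.4794 / 10324 = 0.549

0.549


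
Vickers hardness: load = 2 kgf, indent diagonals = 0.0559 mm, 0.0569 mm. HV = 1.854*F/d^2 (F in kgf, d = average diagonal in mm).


d_avg = (0.0559+0.0569)/2 = 0.0564 mm
HV = 1.854*2/0.0564^2 = 1166

1166


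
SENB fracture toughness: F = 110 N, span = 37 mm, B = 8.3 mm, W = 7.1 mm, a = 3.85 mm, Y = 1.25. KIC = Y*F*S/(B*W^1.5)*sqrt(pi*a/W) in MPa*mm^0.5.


KIC = 1.25*110*37/(8.3*7.1^1.5)*sqrt(pi*3.85/7.1) = 42.29

42.29


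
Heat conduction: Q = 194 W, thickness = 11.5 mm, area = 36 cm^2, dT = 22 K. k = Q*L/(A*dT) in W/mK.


k = 194*11.5/1000/(36/10000*22) = 28.17 W/mK

28.17


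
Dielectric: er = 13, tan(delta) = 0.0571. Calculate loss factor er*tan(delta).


Loss = 13 * 0.0571 = 0.742

0.742


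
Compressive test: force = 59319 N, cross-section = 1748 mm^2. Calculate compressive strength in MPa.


CS = 59319 / 1748 = 33.9 MPa

33.9


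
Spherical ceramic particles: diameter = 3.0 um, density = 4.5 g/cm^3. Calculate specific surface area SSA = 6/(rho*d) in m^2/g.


SSA = 6 / (4.5 * 3.0) = 0.444 m^2/g

0.444


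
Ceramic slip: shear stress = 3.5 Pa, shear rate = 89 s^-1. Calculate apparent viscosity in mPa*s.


eta = tau/gamma * 1000 = 3.5/89 * 1000 = 39.3 mPa*s

39.3


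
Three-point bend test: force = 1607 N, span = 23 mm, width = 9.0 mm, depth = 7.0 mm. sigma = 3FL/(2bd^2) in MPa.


sigma = 3*1607*23/(2*9.0*7.0^2) = 125.7 MPa

125.7


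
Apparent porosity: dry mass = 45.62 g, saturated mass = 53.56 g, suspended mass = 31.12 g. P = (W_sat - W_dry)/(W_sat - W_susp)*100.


P = (53.56 - 45.62) / (53.56 - 31.12) * 100 = 7.94 / 22.44 * 100 = 35.4%

35.4


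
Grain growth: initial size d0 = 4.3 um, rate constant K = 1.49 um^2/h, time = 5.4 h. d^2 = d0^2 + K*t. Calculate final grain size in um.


d^2 = 4.3^2 + 1.49*5.4 = 26.536
d = sqrt(26.536) = 5.15 um

5.15


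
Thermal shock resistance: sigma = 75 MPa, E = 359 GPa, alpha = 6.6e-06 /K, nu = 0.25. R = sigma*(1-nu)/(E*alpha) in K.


R = 75*(1-0.25)/(359*1000*6.6e-06) = 24 K

24


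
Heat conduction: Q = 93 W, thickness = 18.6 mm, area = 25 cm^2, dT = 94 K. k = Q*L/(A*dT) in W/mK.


k = 93*18.6/1000/(25/10000*94) = 7.36 W/mK

7.36


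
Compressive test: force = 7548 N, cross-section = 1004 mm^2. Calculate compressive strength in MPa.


CS = 7548 / 1004 = 7.5 MPa

7.5


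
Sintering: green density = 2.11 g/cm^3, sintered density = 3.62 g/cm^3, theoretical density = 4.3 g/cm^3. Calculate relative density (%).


Relative = 3.62 / 4.3 * 100 = 84.2%

84.2


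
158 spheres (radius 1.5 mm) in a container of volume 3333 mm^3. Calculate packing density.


V_sphere = 4/3*pi*1.5^3 = 14.1372 mm^3
Total V = 158*14.1372 = 2233.6776 mm^3
PD = 2233.6776 / 3333 = 0.67

0.67


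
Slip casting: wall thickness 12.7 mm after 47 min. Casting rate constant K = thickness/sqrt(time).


K = 12.7 / sqrt(47) = 12.7 / 6.8557 = 1.852 mm/min^0.5

1.852


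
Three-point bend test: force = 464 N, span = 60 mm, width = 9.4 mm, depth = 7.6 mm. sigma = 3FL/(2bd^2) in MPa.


sigma = 3*464*60/(2*9.4*7.6^2) = 76.9 MPa

76.9


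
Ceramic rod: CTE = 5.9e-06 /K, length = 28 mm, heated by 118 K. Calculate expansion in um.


dL = 5.9e-06 * 28 * 118 * 1000 = 19.494 um

19.494


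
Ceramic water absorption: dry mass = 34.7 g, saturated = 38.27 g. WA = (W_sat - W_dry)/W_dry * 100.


WA = (38.27 - 34.7) / 34.7 * 100 = 10.29%

10.29


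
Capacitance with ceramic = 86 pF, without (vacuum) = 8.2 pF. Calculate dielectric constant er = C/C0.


er = 86 / 8.2 = 10.49

10.49


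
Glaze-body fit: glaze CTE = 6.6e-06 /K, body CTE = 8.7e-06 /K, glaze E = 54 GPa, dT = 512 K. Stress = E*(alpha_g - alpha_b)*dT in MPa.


Stress = 54*1000*(6.6e-06 - 8.7e-06)*512 = -58.1 MPa

-58.1


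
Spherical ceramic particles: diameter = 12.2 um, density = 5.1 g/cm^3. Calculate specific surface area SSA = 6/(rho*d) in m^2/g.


SSA = 6 / (5.1 * 12.2) = 0.096 m^2/g

0.096


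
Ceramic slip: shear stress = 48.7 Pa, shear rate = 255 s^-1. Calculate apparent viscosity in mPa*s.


eta = tau/gamma * 1000 = 48.7/255 * 1000 = 191.0 mPa*s

191.0


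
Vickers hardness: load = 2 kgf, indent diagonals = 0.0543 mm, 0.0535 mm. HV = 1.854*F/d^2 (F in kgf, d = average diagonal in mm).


d_avg = (0.0543+0.0535)/2 = 0.0539 mm
HV = 1.854*2/0.0539^2 = 1276

1276


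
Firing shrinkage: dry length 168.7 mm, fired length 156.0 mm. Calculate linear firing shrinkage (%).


FS = (168.7 - 156.0) / 168.7 * 100 = 7.53%

7.53


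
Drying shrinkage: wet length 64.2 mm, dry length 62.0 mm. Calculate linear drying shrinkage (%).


DS = (64.2 - 62.0) / 64.2 * 100 = 3.43%

3.43


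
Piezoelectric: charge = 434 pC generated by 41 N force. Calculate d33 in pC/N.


d33 = 434 / 41 = 10.6 pC/N

10.6


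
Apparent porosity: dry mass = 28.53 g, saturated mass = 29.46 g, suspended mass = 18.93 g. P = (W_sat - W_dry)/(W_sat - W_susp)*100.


P = (29.46 - 28.53) / (29.46 - 18.93) * 100 = 0.93 / 10.53 * 100 = 8.8%

8.8


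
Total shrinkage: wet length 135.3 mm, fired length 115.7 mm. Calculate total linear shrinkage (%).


TS = (135.3 - 115.7) / 135.3 * 100 = 14.49%

14.49


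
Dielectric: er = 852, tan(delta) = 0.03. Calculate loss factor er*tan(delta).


Loss = 852 * 0.03 = 25.56

25.56


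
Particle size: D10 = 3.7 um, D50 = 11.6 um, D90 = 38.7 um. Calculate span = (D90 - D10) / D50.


Span = (38.7 - 3.7) / 11.6 = 35.0 / 11.6 = 3.017

3.017


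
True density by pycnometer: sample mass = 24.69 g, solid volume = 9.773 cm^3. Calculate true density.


TD = 24.69 / 9.773 = 2.526 g/cm^3

2.526


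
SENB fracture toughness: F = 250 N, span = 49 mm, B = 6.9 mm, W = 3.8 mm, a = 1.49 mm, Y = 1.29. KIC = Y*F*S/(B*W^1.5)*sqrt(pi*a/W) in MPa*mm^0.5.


KIC = 1.29*250*49/(6.9*3.8^1.5)*sqrt(pi*1.49/3.8) = 343.14

343.14


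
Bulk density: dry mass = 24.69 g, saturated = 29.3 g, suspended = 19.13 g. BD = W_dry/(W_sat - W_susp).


BD = 24.69 / (29.3 - 19.13) = 24.69 / 10.17 = 2.428 g/cm^3

2.428


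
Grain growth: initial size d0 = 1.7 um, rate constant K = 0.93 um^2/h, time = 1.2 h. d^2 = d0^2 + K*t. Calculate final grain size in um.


d^2 = 1.7^2 + 0.93*1.2 = 4.006
d = sqrt(4.006) = 2.0 um

2.0


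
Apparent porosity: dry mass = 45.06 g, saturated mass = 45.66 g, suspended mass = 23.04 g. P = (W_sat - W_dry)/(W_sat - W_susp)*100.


P = (45.66 - 45.06) / (45.66 - 23.04) * 100 = 0.6 / 22.62 * 100 = 2.7%

2.7


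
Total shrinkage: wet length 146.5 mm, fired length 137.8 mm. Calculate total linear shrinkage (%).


TS = (146.5 - 137.8) / 146.5 * 100 = 5.94%

5.94


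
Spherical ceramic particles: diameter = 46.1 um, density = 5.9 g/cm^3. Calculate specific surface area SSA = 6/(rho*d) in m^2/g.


SSA = 6 / (5.9 * 46.1) = 0.022 m^2/g

0.022


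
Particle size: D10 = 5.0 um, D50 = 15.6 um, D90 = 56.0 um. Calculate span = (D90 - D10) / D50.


Span = (56.0 - 5.0) / 15.6 = 51.0 / 15.6 = 3.269

3.269


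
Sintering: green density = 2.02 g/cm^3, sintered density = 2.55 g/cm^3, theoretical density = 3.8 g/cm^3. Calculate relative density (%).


Relative = 2.55 / 3.8 * 100 = 67.1%

67.1


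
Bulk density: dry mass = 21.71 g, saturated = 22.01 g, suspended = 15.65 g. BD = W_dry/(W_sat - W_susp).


BD = 21.71 / (22.01 - 15.65) = 21.71 / 6.36 = 3.414 g/cm^3

3.414


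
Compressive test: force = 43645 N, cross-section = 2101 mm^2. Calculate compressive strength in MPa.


CS = 43645 / 2101 = 20.8 MPa

20.8


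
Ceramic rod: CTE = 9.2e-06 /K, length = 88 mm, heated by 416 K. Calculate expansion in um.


dL = 9.2e-06 * 88 * 416 * 1000 = 336.794 um

336.794


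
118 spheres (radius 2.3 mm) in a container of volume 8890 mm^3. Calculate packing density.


V_sphere = 4/3*pi*2.3^3 = 50.965 mm^3
Total V = 118*50.965 = 6013.87 mm^3
PD = 6013.87 / 8890 = 0.676

0.676


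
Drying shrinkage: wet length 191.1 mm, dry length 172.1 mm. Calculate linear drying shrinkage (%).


DS = (191.1 - 172.1) / 191.1 * 100 = 9.94%

9.94


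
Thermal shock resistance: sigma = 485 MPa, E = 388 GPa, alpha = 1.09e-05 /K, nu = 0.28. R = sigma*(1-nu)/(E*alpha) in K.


R = 485*(1-0.28)/(388*1000*1.09e-05) = 83 K

83


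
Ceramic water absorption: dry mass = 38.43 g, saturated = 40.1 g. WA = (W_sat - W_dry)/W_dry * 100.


WA = (40.1 - 38.43) / 38.43 * 100 = 4.35%

4.35


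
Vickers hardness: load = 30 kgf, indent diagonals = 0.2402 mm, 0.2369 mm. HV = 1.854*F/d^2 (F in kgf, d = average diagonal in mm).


d_avg = (0.2402+0.2369)/2 = 0.23855 mm
HV = 1.854*30/0.23855^2 = 977

977


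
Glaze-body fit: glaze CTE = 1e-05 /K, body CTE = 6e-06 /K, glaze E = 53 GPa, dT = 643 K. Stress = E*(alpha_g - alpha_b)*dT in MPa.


Stress = 53*1000*(1e-05 - 6e-06)*643 = 136.3 MPa

136.3


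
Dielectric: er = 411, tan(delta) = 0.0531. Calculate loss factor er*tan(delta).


Loss = 411 * 0.0531 = 21.824

21.824


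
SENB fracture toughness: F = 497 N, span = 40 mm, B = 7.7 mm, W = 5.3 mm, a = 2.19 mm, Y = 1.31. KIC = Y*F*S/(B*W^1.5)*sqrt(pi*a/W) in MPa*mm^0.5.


KIC = 1.31*497*40/(7.7*5.3^1.5)*sqrt(pi*2.19/5.3) = 315.82

315.82


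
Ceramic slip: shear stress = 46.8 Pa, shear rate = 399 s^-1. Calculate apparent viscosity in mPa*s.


eta = tau/gamma * 1000 = 46.8/399 * 1000 = 117.3 mPa*s

117.3


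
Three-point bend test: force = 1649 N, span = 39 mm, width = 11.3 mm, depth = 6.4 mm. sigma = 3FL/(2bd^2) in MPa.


sigma = 3*1649*39/(2*11.3*6.4^2) = 208.4 MPa

208.4


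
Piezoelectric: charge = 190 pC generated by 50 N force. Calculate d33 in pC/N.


d33 = 190 / 50 = 3.8 pC/N

3.8


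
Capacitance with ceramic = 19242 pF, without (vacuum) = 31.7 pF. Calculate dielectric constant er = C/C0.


er = 19242 / 31.7 = 607.0

607.0


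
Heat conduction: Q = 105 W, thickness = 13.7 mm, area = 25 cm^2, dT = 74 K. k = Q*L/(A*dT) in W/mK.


k = 105*13.7/1000/(25/10000*74) = 7.78 W/mK

7.78


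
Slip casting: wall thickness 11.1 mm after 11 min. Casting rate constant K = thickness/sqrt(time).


K = 11.1 / sqrt(11) = 11.1 / 3.3166 = 3.347 mm/min^0.5

3.347


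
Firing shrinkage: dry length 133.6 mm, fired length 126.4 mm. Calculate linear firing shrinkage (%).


FS = (133.6 - 126.4) / 133.6 * 100 = 5.39%

5.39


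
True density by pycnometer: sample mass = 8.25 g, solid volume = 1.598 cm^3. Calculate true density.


TD = 8.25 / 1.598 = 5.163 g/cm^3

5.163


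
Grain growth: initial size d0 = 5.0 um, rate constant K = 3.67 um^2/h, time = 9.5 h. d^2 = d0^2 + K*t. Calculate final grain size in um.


d^2 = 5.0^2 + 3.67*9.5 = 59.865
d = sqrt(59.865) = 7.74 um

7.74


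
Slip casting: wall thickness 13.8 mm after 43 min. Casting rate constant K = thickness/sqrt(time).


K = 13.8 / sqrt(43) = 13.8 / 6.5574 = 2.104 mm/min^0.5

2.104


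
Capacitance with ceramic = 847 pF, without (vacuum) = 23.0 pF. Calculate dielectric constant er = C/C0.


er = 847 / 23.0 = 36.83

36.83


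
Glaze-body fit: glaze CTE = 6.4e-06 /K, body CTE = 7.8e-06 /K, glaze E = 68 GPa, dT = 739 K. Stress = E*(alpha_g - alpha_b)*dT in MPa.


Stress = 68*1000*(6.4e-06 - 7.8e-06)*739 = -70.4 MPa

-70.4


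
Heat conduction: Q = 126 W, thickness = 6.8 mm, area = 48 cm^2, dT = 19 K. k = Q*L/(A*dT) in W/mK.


k = 126*6.8/1000/(48/10000*19) = 9.39 W/mK

9.39


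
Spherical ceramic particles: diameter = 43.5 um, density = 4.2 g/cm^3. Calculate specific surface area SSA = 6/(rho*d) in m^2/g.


SSA = 6 / (4.2 * 43.5) = 0.033 m^2/g

0.033


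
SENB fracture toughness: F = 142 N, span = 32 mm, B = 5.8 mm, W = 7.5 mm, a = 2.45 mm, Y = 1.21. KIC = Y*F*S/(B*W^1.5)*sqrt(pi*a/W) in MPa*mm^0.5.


KIC = 1.21*142*32/(5.8*7.5^1.5)*sqrt(pi*2.45/7.5) = 46.76

46.76


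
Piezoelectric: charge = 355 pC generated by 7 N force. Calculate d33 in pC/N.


d33 = 355 / 7 = 50.7 pC/N

50.7


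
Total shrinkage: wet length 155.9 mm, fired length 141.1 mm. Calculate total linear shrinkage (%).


TS = (155.9 - 141.1) / 155.9 * 100 = 9.49%

9.49


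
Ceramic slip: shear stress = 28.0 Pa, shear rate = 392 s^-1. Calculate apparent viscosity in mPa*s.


eta = tau/gamma * 1000 = 28.0/392 * 1000 = 71.4 mPa*s

71.4


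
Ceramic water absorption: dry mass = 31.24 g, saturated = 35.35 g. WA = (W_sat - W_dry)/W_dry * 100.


WA = (35.35 - 31.24) / 31.24 * 100 = 13.16%

13.16


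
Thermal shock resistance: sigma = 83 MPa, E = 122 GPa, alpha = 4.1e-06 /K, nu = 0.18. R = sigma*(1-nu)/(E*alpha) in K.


R = 83*(1-0.18)/(122*1000*4.1e-06) = 136 K

136


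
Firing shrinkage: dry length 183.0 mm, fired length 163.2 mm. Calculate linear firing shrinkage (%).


FS = (183.0 - 163.2) / 183.0 * 100 = 10.82%

10.82


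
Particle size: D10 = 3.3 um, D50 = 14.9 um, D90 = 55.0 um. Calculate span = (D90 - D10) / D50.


Span = (55.0 - 3.3) / 14.9 = 51.7 / 14.9 = 3.47

3.47


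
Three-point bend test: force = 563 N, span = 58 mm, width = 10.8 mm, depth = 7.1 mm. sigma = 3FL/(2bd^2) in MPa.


sigma = 3*563*58/(2*10.8*7.1^2) = 90.0 MPa

90.0


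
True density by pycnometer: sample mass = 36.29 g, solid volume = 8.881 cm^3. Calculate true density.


TD = 36.29 / 8.881 = 4.086 g/cm^3

4.086


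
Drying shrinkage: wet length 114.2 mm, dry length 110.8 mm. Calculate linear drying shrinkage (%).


DS = (114.2 - 110.8) / 114.2 * 100 = 2.98%

2.98


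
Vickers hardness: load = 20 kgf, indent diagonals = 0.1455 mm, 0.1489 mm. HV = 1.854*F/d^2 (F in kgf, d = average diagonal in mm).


d_avg = (0.1455+0.1489)/2 = 0.1472 mm
HV = 1.854*20/0.1472^2 = 1711

1711


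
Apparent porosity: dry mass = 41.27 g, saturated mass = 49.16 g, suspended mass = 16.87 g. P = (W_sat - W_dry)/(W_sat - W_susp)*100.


P = (49.16 - 41.27) / (49.16 - 16.87) * 100 = 7.89 / 32.29 * 100 = 24.4%

24.4


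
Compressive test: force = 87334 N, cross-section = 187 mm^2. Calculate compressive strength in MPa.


CS = 87334 / 187 = 467.0 MPa

467.0


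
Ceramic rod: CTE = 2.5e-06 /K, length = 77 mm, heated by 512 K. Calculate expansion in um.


dL = 2.5e-06 * 77 * 512 * 1000 = 98.56 um

98.56


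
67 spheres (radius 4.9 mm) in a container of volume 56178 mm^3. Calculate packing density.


V_sphere = 4/3*pi*4.9^3 = 492.807 mm^3
Total V = 67*492.807 = 33018.069 mm^3
PD = 33018.069 / 56178 = 0.588

0.588


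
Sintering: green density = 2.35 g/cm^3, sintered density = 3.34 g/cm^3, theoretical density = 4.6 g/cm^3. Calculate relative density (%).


Relative = 3.34 / 4.6 * 100 = 72.6%

72.6


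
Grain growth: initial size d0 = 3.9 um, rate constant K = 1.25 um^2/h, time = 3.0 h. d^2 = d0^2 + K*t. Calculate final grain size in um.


d^2 = 3.9^2 + 1.25*3.0 = 18.96
d = sqrt(18.96) = 4.35 um

4.35


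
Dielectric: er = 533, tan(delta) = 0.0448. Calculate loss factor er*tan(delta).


Loss = 533 * 0.0448 = 23.878

23.878


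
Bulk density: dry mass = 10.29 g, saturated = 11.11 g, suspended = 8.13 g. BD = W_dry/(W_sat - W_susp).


BD = 10.29 / (11.11 - 8.13) = 10.29 / 2.98 = 3.453 g/cm^3

3.453
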